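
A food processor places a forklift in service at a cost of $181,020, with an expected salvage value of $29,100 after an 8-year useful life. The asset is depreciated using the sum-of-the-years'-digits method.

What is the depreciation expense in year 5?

Depreciable base = $181,020 − $29,100 = $151,920.
Sum of the years' digits = 8+7+6+5+4+3+2+1 = 36.
Year 1: $151,920 × 8/36 = $33,760. Book value $147,260.
Year 2: $151,920 × 7/36 = $29,540. Book value $117,720.
Year 3: $151,920 × 6/36 = $25,320. Book value $92,400.
Year 4: $151,920 × 5/36 = $21,100. Book value $71,300.
Year 5: $151,920 × 4/36 = $16,880. Book value $54,420.

$16,880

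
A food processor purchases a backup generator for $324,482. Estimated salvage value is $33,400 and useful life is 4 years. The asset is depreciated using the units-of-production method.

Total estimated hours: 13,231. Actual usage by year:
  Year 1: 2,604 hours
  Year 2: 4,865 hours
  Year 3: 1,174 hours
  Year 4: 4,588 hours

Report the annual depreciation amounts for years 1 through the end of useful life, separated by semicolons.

$57,288; $107,030; $25,828; $100,936

Depreciable base = $324,482 − $33,400 = $291,082.
Rate = $291,082 / 13,231 hours = $22 per hour.
Year 1: 2,604 × $22 = $57,288. Book value $267,194.
Year 2: 4,865 × $22 = $107,030. Book value $160,164.
Year 3: 1,174 × $22 = $25,828. Book value $134,336.
Year 4: 4,588 × $22 = $100,936. Book value $33,400.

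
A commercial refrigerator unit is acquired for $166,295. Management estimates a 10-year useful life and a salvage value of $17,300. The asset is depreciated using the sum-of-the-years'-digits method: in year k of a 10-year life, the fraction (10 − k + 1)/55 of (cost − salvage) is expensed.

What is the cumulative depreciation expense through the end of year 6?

$121,905

Depreciable base = $166,295 − $17,300 = $148,995.
Sum of the years' digits = 10+9+8+7+6+5+4+3+2+1 = 55.
Year 1: $148,995 × 10/55 = $27,090. Book value $139,205.
Year 2: $148,995 × 9/55 = $24,381. Book value $114,824.
Year 3: $148,995 × 8/55 = $21,672. Book value $93,152.
Year 4: $148,995 × 7/55 = $18,963. Book value $74,189.
Year 5: $148,995 × 6/55 = $16,254. Book value $57,935.
Year 6: $148,995 × 5/55 = $13,545. Book value $44,390.
Accumulated through year 6 = $166,295 − $44,390 = $121,905.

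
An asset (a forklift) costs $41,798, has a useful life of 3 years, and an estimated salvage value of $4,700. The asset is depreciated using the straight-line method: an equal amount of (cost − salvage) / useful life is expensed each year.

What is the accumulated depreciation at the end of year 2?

$24,732

Depreciable base = $41,798 − $4,700 = $37,098.
Annual expense = $37,098 / 3 = $12,366.
End of year 1: book value $29,432.
End of year 2: book value $17,066.
Accumulated through year 2 = $41,798 − $17,066 = $24,732.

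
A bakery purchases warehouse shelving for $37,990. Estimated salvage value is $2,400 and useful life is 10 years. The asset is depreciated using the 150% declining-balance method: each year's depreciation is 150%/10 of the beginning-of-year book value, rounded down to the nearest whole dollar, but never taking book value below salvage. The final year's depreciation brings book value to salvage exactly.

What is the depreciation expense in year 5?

Depreciable base = $37,990 − $2,400 = $35,590.
Year 1: ⌊$37,990 × 150%/10⌋ = $5,698. Book value $32,292.
Year 2: ⌊$32,292 × 150%/10⌋ = $4,843. Book value $27,449.
Year 3: ⌊$27,449 × 150%/10⌋ = $4,117. Book value $23,332.
Year 4: ⌊$23,332 × 150%/10⌋ = $3,499. Book value $19,833.
Year 5: ⌊$19,833 × 150%/10⌋ = $2,974. Book value $16,859.

$2,974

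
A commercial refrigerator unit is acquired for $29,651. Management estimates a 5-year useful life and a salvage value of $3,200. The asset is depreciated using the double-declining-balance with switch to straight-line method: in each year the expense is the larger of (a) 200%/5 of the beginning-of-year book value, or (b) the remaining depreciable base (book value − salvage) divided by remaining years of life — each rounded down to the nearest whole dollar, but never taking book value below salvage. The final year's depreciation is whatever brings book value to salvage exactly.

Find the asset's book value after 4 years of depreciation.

Depreciable base = $29,651 − $3,200 = $26,451.
Year 1: DB = ⌊$29,651 × 200%/5⌋ = $11,860; SL = ⌊$26,451/5⌋ = $5,290 → take DB $11,860. Book value $17,791.
Year 2: DB = ⌊$17,791 × 200%/5⌋ = $7,116; SL = ⌊$14,591/4⌋ = $3,647 → take DB $7,116. Book value $10,675.
Year 3: DB = ⌊$10,675 × 200%/5⌋ = $4,270; SL = ⌊$7,475/3⌋ = $2,491 → take DB $4,270. Book value $6,405.
Year 4: DB = ⌊$6,405 × 200%/5⌋ = $2,562; SL = ⌊$3,205/2⌋ = $1,602 → take DB $2,562. Book value $3,843.

$3,843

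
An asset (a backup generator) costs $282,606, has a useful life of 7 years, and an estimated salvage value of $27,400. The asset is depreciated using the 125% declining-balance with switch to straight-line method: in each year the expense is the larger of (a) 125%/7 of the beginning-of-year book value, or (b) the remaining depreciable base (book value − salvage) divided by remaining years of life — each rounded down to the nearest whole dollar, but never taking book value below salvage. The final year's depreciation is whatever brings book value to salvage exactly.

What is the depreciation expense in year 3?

$34,051

Depreciable base = $282,606 − $27,400 = $255,206.
Year 1: DB = ⌊$282,606 × 125%/7⌋ = $50,465; SL = ⌊$255,206/7⌋ = $36,458 → take DB $50,465. Book value $232,141.
Year 2: DB = ⌊$232,141 × 125%/7⌋ = $41,453; SL = ⌊$204,741/6⌋ = $34,123 → take DB $41,453. Book value $190,688.
Year 3: DB = ⌊$190,688 × 125%/7⌋ = $34,051; SL = ⌊$163,288/5⌋ = $32,657 → take DB $34,051. Book value $156,637.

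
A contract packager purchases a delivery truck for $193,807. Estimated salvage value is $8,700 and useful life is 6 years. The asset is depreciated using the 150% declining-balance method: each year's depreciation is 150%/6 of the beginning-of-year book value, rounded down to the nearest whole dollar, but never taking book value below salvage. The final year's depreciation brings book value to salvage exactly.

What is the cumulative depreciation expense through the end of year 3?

$112,044

Depreciable base = $193,807 − $8,700 = $185,107.
Year 1: ⌊$193,807 × 150%/6⌋ = $48,451. Book value $145,356.
Year 2: ⌊$145,356 × 150%/6⌋ = $36,339. Book value $109,017.
Year 3: ⌊$109,017 × 150%/6⌋ = $27,254. Book value $81,763.
Accumulated through year 3 = $193,807 − $81,763 = $112,044.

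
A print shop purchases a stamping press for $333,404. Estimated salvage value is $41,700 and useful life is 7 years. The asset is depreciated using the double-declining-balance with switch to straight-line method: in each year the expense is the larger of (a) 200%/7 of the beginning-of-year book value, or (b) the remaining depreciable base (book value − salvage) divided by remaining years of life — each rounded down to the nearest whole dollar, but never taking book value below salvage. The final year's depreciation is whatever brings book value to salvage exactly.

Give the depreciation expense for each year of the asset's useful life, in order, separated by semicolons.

Depreciable base = $333,404 − $41,700 = $291,704.
Year 1: DB = ⌊$333,404 × 200%/7⌋ = $95,258; SL = ⌊$291,704/7⌋ = $41,672 → take DB $95,258. Book value $238,146.
Year 2: DB = ⌊$238,146 × 200%/7⌋ = $68,041; SL = ⌊$196,446/6⌋ = $32,741 → take DB $68,041. Book value $170,105.
Year 3: DB = ⌊$170,105 × 200%/7⌋ = $48,601; SL = ⌊$128,405/5⌋ = $25,681 → take DB $48,601. Book value $121,504.
Year 4: DB = ⌊$121,504 × 200%/7⌋ = $34,715; SL = ⌊$79,804/4⌋ = $19,951 → take DB $34,715. Book value $86,789.
Year 5: DB = ⌊$86,789 × 200%/7⌋ = $24,796; SL = ⌊$45,089/3⌋ = $15,029 → take DB $24,796. Book value $61,993.
Year 6: DB = ⌊$61,993 × 200%/7⌋ = $17,712; SL = ⌊$20,293/2⌋ = $10,146 → take DB $17,712. Book value $44,281.
Year 7 (final): $44,281 − $41,700 = $2,581. Book value $41,700.

$95,258; $68,041; $48,601; $34,715; $24,796; $17,712; $2,581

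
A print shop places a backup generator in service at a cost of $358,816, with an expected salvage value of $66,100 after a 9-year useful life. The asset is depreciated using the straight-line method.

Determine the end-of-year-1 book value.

Depreciable base = $358,816 − $66,100 = $292,716.
Annual expense = $292,716 / 9 = $32,524.
End of year 1: book value $326,292.

$326,292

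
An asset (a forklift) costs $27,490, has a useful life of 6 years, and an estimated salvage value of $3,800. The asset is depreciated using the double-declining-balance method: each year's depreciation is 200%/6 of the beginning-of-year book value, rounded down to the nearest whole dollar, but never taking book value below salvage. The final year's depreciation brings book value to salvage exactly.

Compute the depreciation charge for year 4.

$2,715

Depreciable base = $27,490 − $3,800 = $23,690.
Year 1: ⌊$27,490 × 200%/6⌋ = $9,163. Book value $18,327.
Year 2: ⌊$18,327 × 200%/6⌋ = $6,109. Book value $12,218.
Year 3: ⌊$12,218 × 200%/6⌋ = $4,072. Book value $8,146.
Year 4: ⌊$8,146 × 200%/6⌋ = $2,715. Book value $5,431.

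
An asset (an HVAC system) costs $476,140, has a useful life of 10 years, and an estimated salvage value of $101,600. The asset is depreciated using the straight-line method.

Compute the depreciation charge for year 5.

Depreciable base = $476,140 − $101,600 = $374,540.
Annual expense = $374,540 / 10 = $37,454.

$37,454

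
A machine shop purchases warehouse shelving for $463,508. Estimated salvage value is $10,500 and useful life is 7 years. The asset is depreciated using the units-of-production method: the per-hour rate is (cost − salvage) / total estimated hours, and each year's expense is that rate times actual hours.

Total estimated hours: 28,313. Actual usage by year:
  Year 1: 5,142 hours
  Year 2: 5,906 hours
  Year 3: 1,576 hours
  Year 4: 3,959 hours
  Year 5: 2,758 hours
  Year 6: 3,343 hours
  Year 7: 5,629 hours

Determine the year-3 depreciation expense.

Depreciable base = $463,508 − $10,500 = $453,008.
Rate = $453,008 / 28,313 hours = $16 per hour.
Year 1: 5,142 × $16 = $82,272. Book value $381,236.
Year 2: 5,906 × $16 = $94,496. Book value $286,740.
Year 3: 1,576 × $16 = $25,216. Book value $261,524.

$25,216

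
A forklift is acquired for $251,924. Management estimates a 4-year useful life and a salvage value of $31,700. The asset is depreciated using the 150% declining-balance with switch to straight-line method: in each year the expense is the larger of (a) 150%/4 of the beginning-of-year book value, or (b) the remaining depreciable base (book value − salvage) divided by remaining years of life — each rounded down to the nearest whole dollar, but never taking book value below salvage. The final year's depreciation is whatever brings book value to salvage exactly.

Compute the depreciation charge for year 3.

Depreciable base = $251,924 − $31,700 = $220,224.
Year 1: DB = ⌊$251,924 × 150%/4⌋ = $94,471; SL = ⌊$220,224/4⌋ = $55,056 → take DB $94,471. Book value $157,453.
Year 2: DB = ⌊$157,453 × 150%/4⌋ = $59,044; SL = ⌊$125,753/3⌋ = $41,917 → take DB $59,044. Book value $98,409.
Year 3: DB = ⌊$98,409 × 150%/4⌋ = $36,903; SL = ⌊$66,709/2⌋ = $33,354 → take DB $36,903. Book value $61,506.

$36,903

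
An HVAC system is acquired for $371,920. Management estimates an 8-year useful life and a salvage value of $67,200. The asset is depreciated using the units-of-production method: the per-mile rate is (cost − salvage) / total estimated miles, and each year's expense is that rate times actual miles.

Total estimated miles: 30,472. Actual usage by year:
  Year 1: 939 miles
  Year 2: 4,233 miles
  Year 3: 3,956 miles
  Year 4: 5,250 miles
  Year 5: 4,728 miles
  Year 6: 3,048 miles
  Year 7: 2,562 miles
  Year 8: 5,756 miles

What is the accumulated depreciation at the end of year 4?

$143,780

Depreciable base = $371,920 − $67,200 = $304,720.
Rate = $304,720 / 30,472 miles = $10 per mile.
Year 1: 939 × $10 = $9,390. Book value $362,530.
Year 2: 4,233 × $10 = $42,330. Book value $320,200.
Year 3: 3,956 × $10 = $39,560. Book value $280,640.
Year 4: 5,250 × $10 = $52,500. Book value $228,140.
Accumulated through year 4 = $371,920 − $228,140 = $143,780.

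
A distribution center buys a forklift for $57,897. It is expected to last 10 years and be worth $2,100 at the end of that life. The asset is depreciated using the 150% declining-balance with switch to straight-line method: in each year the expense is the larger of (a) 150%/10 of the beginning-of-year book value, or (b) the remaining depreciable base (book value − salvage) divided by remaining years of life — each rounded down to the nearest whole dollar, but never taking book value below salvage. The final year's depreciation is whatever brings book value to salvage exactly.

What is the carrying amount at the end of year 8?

Depreciable base = $57,897 − $2,100 = $55,797.
Year 1: DB = ⌊$57,897 × 150%/10⌋ = $8,684; SL = ⌊$55,797/10⌋ = $5,579 → take DB $8,684. Book value $49,213.
Year 2: DB = ⌊$49,213 × 150%/10⌋ = $7,381; SL = ⌊$47,113/9⌋ = $5,234 → take DB $7,381. Book value $41,832.
Year 3: DB = ⌊$41,832 × 150%/10⌋ = $6,274; SL = ⌊$39,732/8⌋ = $4,966 → take DB $6,274. Book value $35,558.
Year 4: DB = ⌊$35,558 × 150%/10⌋ = $5,333; SL = ⌊$33,458/7⌋ = $4,779 → take DB $5,333. Book value $30,225.
Year 5: DB = ⌊$30,225 × 150%/10⌋ = $4,533; SL = ⌊$28,125/6⌋ = $4,687 → take SL $4,687. Book value $25,538.
Year 6: DB = ⌊$25,538 × 150%/10⌋ = $3,830; SL = ⌊$23,438/5⌋ = $4,687 → take SL $4,687. Book value $20,851.
Year 7: DB = ⌊$20,851 × 150%/10⌋ = $3,127; SL = ⌊$18,751/4⌋ = $4,687 → take SL $4,687. Book value $16,164.
Year 8: DB = ⌊$16,164 × 150%/10⌋ = $2,424; SL = ⌊$14,064/3⌋ = $4,688 → take SL $4,688. Book value $11,476.

$11,476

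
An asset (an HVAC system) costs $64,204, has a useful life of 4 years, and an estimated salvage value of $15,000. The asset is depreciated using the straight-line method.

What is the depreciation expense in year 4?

Depreciable base = $64,204 − $15,000 = $49,204.
Annual expense = $49,204 / 4 = $12,301.

$12,301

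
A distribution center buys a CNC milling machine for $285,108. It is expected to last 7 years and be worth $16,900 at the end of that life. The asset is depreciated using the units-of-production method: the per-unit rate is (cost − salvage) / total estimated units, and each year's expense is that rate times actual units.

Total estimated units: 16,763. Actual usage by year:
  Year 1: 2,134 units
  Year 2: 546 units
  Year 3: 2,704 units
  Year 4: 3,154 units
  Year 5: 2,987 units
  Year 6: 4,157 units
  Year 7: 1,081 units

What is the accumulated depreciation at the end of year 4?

$136,608

Depreciable base = $285,108 − $16,900 = $268,208.
Rate = $268,208 / 16,763 units = $16 per unit.
Year 1: 2,134 × $16 = $34,144. Book value $250,964.
Year 2: 546 × $16 = $8,736. Book value $242,228.
Year 3: 2,704 × $16 = $43,264. Book value $198,964.
Year 4: 3,154 × $16 = $50,464. Book value $148,500.
Accumulated through year 4 = $285,108 − $148,500 = $136,608.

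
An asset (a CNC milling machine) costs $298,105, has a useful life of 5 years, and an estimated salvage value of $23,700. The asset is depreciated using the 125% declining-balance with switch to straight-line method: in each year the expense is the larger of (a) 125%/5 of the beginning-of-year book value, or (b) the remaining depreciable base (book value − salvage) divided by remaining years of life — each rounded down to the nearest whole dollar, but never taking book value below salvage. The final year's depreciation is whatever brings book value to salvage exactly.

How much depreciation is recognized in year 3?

$47,995

Depreciable base = $298,105 − $23,700 = $274,405.
Year 1: DB = ⌊$298,105 × 125%/5⌋ = $74,526; SL = ⌊$274,405/5⌋ = $54,881 → take DB $74,526. Book value $223,579.
Year 2: DB = ⌊$223,579 × 125%/5⌋ = $55,894; SL = ⌊$199,879/4⌋ = $49,969 → take DB $55,894. Book value $167,685.
Year 3: DB = ⌊$167,685 × 125%/5⌋ = $41,921; SL = ⌊$143,985/3⌋ = $47,995 → take SL $47,995. Book value $119,690.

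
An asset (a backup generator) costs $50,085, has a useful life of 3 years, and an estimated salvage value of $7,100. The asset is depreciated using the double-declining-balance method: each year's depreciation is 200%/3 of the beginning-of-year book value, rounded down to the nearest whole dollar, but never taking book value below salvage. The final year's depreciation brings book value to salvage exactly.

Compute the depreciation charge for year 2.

Depreciable base = $50,085 − $7,100 = $42,985.
Year 1: ⌊$50,085 × 200%/3⌋ = $33,390. Book value $16,695.
Year 2: ⌊$16,695 × 200%/3⌋ = $11,130, capped at $9,595. Book value $7,100.

$9,595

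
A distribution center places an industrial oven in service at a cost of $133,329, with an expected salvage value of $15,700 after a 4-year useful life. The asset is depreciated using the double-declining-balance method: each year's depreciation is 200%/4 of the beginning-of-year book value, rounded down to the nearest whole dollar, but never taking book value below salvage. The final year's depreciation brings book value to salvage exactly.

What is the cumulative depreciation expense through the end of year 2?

$99,996

Depreciable base = $133,329 − $15,700 = $117,629.
Year 1: ⌊$133,329 × 200%/4⌋ = $66,664. Book value $66,665.
Year 2: ⌊$66,665 × 200%/4⌋ = $33,332. Book value $33,333.
Accumulated through year 2 = $133,329 − $33,333 = $99,996.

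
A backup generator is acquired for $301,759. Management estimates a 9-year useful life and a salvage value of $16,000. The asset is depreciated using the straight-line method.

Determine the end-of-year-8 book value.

$47,751

Depreciable base = $301,759 − $16,000 = $285,759.
Annual expense = $285,759 / 9 = $31,751.
End of year 1: book value $270,008.
End of year 2: book value $238,257.
End of year 3: book value $206,506.
End of year 4: book value $174,755.
End of year 5: book value $143,004.
End of year 6: book value $111,253.
End of year 7: book value $79,502.
End of year 8: book value $47,751.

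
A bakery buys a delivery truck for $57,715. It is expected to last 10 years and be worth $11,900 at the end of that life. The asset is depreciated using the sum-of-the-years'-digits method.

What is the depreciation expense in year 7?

$3,332

Depreciable base = $57,715 − $11,900 = $45,815.
Sum of the years' digits = 10+9+8+7+6+5+4+3+2+1 = 55.
Year 1: $45,815 × 10/55 = $8,330. Book value $49,385.
Year 2: $45,815 × 9/55 = $7,497. Book value $41,888.
Year 3: $45,815 × 8/55 = $6,664. Book value $35,224.
Year 4: $45,815 × 7/55 = $5,831. Book value $29,393.
Year 5: $45,815 × 6/55 = $4,998. Book value $24,395.
Year 6: $45,815 × 5/55 = $4,165. Book value $20,230.
Year 7: $45,815 × 4/55 = $3,332. Book value $16,898.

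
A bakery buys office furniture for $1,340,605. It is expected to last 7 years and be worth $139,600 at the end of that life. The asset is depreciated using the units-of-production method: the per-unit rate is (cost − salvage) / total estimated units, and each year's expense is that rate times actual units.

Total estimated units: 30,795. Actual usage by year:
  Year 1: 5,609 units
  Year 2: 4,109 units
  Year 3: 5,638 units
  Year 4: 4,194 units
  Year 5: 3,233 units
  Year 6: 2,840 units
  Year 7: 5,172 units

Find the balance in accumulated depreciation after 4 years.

Depreciable base = $1,340,605 − $139,600 = $1,201,005.
Rate = $1,201,005 / 30,795 units = $39 per unit.
Year 1: 5,609 × $39 = $218,751. Book value $1,121,854.
Year 2: 4,109 × $39 = $160,251. Book value $961,603.
Year 3: 5,638 × $39 = $219,882. Book value $741,721.
Year 4: 4,194 × $39 = $163,566. Book value $578,155.
Accumulated through year 4 = $1,340,605 − $578,155 = $762,450.

$762,450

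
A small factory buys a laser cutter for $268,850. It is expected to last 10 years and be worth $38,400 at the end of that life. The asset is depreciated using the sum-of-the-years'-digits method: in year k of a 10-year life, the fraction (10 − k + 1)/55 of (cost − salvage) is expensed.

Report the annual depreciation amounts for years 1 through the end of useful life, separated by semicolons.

Depreciable base = $268,850 − $38,400 = $230,450.
Sum of the years' digits = 10+9+8+7+6+5+4+3+2+1 = 55.
Year 1: $230,450 × 10/55 = $41,900. Book value $226,950.
Year 2: $230,450 × 9/55 = $37,710. Book value $189,240.
Year 3: $230,450 × 8/55 = $33,520. Book value $155,720.
Year 4: $230,450 × 7/55 = $29,330. Book value $126,390.
Year 5: $230,450 × 6/55 = $25,140. Book value $101,250.
Year 6: $230,450 × 5/55 = $20,950. Book value $80,300.
Year 7: $230,450 × 4/55 = $16,760. Book value $63,540.
Year 8: $230,450 × 3/55 = $12,570. Book value $50,970.
Year 9: $230,450 × 2/55 = $8,380. Book value $42,590.
Year 10: $230,450 × 1/55 = $4,190. Book value $38,400.

$41,900; $37,710; $33,520; $29,330; $25,140; $20,950; $16,760; $12,570; $8,380; $4,190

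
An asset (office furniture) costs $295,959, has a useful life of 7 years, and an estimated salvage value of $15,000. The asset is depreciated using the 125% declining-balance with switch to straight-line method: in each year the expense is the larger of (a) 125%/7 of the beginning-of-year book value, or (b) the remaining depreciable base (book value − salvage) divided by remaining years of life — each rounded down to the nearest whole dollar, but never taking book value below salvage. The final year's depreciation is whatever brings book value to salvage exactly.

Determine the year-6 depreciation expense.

Depreciable base = $295,959 − $15,000 = $280,959.
Year 1: DB = ⌊$295,959 × 125%/7⌋ = $52,849; SL = ⌊$280,959/7⌋ = $40,137 → take DB $52,849. Book value $243,110.
Year 2: DB = ⌊$243,110 × 125%/7⌋ = $43,412; SL = ⌊$228,110/6⌋ = $38,018 → take DB $43,412. Book value $199,698.
Year 3: DB = ⌊$199,698 × 125%/7⌋ = $35,660; SL = ⌊$184,698/5⌋ = $36,939 → take SL $36,939. Book value $162,759.
Year 4: DB = ⌊$162,759 × 125%/7⌋ = $29,064; SL = ⌊$147,759/4⌋ = $36,939 → take SL $36,939. Book value $125,820.
Year 5: DB = ⌊$125,820 × 125%/7⌋ = $22,467; SL = ⌊$110,820/3⌋ = $36,940 → take SL $36,940. Book value $88,880.
Year 6: DB = ⌊$88,880 × 125%/7⌋ = $15,871; SL = ⌊$73,880/2⌋ = $36,940 → take SL $36,940. Book value $51,940.

$36,940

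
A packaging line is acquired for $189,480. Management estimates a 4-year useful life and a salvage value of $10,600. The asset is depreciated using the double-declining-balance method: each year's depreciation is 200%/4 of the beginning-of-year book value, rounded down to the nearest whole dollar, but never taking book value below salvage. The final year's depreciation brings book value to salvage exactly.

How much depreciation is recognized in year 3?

$23,685

Depreciable base = $189,480 − $10,600 = $178,880.
Year 1: ⌊$189,480 × 200%/4⌋ = $94,740. Book value $94,740.
Year 2: ⌊$94,740 × 200%/4⌋ = $47,370. Book value $47,370.
Year 3: ⌊$47,370 × 200%/4⌋ = $23,685. Book value $23,685.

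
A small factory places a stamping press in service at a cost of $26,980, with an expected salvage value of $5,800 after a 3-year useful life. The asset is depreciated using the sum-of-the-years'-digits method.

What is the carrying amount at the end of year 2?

Depreciable base = $26,980 − $5,800 = $21,180.
Sum of the years' digits = 3+2+1 = 6.
Year 1: $21,180 × 3/6 = $10,590. Book value $16,390.
Year 2: $21,180 × 2/6 = $7,060. Book value $9,330.

$9,330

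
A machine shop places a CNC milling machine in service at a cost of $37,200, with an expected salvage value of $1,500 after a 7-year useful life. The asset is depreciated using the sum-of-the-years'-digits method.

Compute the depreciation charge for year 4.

$5,100

Depreciable base = $37,200 − $1,500 = $35,700.
Sum of the years' digits = 7+6+5+4+3+2+1 = 28.
Year 1: $35,700 × 7/28 = $8,925. Book value $28,275.
Year 2: $35,700 × 6/28 = $7,650. Book value $20,625.
Year 3: $35,700 × 5/28 = $6,375. Book value $14,250.
Year 4: $35,700 × 4/28 = $5,100. Book value $9,150.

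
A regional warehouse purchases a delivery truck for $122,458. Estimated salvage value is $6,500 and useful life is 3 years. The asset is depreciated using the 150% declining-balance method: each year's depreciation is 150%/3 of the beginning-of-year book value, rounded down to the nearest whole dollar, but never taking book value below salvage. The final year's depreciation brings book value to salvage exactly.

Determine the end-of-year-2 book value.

Depreciable base = $122,458 − $6,500 = $115,958.
Year 1: ⌊$122,458 × 150%/3⌋ = $61,229. Book value $61,229.
Year 2: ⌊$61,229 × 150%/3⌋ = $30,614. Book value $30,615.

$30,615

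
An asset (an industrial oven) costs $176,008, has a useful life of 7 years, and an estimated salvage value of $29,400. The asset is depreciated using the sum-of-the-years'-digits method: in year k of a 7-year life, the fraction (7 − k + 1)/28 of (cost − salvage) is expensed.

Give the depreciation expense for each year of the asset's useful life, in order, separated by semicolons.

$36,652; $31,416; $26,180; $20,944; $15,708; $10,472; $5,236

Depreciable base = $176,008 − $29,400 = $146,608.
Sum of the years' digits = 7+6+5+4+3+2+1 = 28.
Year 1: $146,608 × 7/28 = $36,652. Book value $139,356.
Year 2: $146,608 × 6/28 = $31,416. Book value $107,940.
Year 3: $146,608 × 5/28 = $26,180. Book value $81,760.
Year 4: $146,608 × 4/28 = $20,944. Book value $60,816.
Year 5: $146,608 × 3/28 = $15,708. Book value $45,108.
Year 6: $146,608 × 2/28 = $10,472. Book value $34,636.
Year 7: $146,608 × 1/28 = $5,236. Book value $29,400.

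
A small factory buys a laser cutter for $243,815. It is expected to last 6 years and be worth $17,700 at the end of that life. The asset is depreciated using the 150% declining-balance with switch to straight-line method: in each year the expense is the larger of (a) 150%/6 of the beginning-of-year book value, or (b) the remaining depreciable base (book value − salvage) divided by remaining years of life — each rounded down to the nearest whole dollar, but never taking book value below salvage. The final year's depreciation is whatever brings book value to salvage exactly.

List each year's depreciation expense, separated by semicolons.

$60,953; $45,715; $34,286; $28,387; $28,387; $28,387

Depreciable base = $243,815 − $17,700 = $226,115.
Year 1: DB = ⌊$243,815 × 150%/6⌋ = $60,953; SL = ⌊$226,115/6⌋ = $37,685 → take DB $60,953. Book value $182,862.
Year 2: DB = ⌊$182,862 × 150%/6⌋ = $45,715; SL = ⌊$165,162/5⌋ = $33,032 → take DB $45,715. Book value $137,147.
Year 3: DB = ⌊$137,147 × 150%/6⌋ = $34,286; SL = ⌊$119,447/4⌋ = $29,861 → take DB $34,286. Book value $102,861.
Year 4: DB = ⌊$102,861 × 150%/6⌋ = $25,715; SL = ⌊$85,161/3⌋ = $28,387 → take SL $28,387. Book value $74,474.
Year 5: DB = ⌊$74,474 × 150%/6⌋ = $18,618; SL = ⌊$56,774/2⌋ = $28,387 → take SL $28,387. Book value $46,087.
Year 6 (final): $46,087 − $17,700 = $28,387. Book value $17,700.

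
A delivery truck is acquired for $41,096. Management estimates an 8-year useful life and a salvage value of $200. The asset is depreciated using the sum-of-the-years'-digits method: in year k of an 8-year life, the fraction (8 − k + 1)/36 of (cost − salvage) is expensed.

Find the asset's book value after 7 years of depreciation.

$1,336

Depreciable base = $41,096 − $200 = $40,896.
Sum of the years' digits = 8+7+6+5+4+3+2+1 = 36.
Year 1: $40,896 × 8/36 = $9,088. Book value $32,008.
Year 2: $40,896 × 7/36 = $7,952. Book value $24,056.
Year 3: $40,896 × 6/36 = $6,816. Book value $17,240.
Year 4: $40,896 × 5/36 = $5,680. Book value $11,560.
Year 5: $40,896 × 4/36 = $4,544. Book value $7,016.
Year 6: $40,896 × 3/36 = $3,408. Book value $3,608.
Year 7: $40,896 × 2/36 = $2,272. Book value $1,336.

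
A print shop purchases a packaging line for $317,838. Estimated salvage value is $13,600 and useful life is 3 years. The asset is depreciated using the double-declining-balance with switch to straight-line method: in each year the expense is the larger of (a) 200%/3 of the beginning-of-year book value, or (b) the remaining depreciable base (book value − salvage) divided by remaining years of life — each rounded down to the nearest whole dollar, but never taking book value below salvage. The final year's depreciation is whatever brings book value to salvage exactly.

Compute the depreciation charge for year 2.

$70,630

Depreciable base = $317,838 − $13,600 = $304,238.
Year 1: DB = ⌊$317,838 × 200%/3⌋ = $211,892; SL = ⌊$304,238/3⌋ = $101,412 → take DB $211,892. Book value $105,946.
Year 2: DB = ⌊$105,946 × 200%/3⌋ = $70,630; SL = ⌊$92,346/2⌋ = $46,173 → take DB $70,630. Book value $35,316.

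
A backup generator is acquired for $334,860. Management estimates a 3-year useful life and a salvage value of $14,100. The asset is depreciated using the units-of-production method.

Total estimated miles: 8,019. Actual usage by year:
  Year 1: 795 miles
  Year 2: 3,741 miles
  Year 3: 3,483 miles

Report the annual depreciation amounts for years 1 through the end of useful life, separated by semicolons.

$31,800; $149,640; $139,320

Depreciable base = $334,860 − $14,100 = $320,760.
Rate = $320,760 / 8,019 miles = $40 per mile.
Year 1: 795 × $40 = $31,800. Book value $303,060.
Year 2: 3,741 × $40 = $149,640. Book value $153,420.
Year 3: 3,483 × $40 = $139,320. Book value $14,100.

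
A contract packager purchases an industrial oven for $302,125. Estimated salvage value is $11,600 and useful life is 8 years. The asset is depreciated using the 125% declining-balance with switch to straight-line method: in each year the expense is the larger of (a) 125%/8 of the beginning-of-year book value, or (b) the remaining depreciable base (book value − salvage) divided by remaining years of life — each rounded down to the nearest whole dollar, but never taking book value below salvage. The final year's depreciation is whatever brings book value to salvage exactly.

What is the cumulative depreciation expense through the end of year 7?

Depreciable base = $302,125 − $11,600 = $290,525.
Year 1: DB = ⌊$302,125 × 125%/8⌋ = $47,207; SL = ⌊$290,525/8⌋ = $36,315 → take DB $47,207. Book value $254,918.
Year 2: DB = ⌊$254,918 × 125%/8⌋ = $39,830; SL = ⌊$243,318/7⌋ = $34,759 → take DB $39,830. Book value $215,088.
Year 3: DB = ⌊$215,088 × 125%/8⌋ = $33,607; SL = ⌊$203,488/6⌋ = $33,914 → take SL $33,914. Book value $181,174.
Year 4: DB = ⌊$181,174 × 125%/8⌋ = $28,308; SL = ⌊$169,574/5⌋ = $33,914 → take SL $33,914. Book value $147,260.
Year 5: DB = ⌊$147,260 × 125%/8⌋ = $23,009; SL = ⌊$135,660/4⌋ = $33,915 → take SL $33,915. Book value $113,345.
Year 6: DB = ⌊$113,345 × 125%/8⌋ = $17,710; SL = ⌊$101,745/3⌋ = $33,915 → take SL $33,915. Book value $79,430.
Year 7: DB = ⌊$79,430 × 125%/8⌋ = $12,410; SL = ⌊$67,830/2⌋ = $33,915 → take SL $33,915. Book value $45,515.
Accumulated through year 7 = $302,125 − $45,515 = $256,610.

$256,610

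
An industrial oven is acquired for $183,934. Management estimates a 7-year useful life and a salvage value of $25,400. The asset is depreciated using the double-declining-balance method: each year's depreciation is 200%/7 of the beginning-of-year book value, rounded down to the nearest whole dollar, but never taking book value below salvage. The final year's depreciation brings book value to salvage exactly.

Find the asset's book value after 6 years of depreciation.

$25,400

Depreciable base = $183,934 − $25,400 = $158,534.
Year 1: ⌊$183,934 × 200%/7⌋ = $52,552. Book value $131,382.
Year 2: ⌊$131,382 × 200%/7⌋ = $37,537. Book value $93,845.
Year 3: ⌊$93,845 × 200%/7⌋ = $26,812. Book value $67,033.
Year 4: ⌊$67,033 × 200%/7⌋ = $19,152. Book value $47,881.
Year 5: ⌊$47,881 × 200%/7⌋ = $13,680. Book value $34,201.
Year 6: ⌊$34,201 × 200%/7⌋ = $9,771, capped at $8,801. Book value $25,400.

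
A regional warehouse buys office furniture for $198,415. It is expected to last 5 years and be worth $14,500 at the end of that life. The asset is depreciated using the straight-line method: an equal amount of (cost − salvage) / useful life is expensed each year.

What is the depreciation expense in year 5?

$36,783

Depreciable base = $198,415 − $14,500 = $183,915.
Annual expense = $183,915 / 5 = $36,783.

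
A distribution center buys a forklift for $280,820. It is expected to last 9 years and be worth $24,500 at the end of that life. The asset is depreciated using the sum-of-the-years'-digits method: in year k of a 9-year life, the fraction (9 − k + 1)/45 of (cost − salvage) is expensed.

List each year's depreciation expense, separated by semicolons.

$51,264; $45,568; $39,872; $34,176; $28,480; $22,784; $17,088; $11,392; $5,696

Depreciable base = $280,820 − $24,500 = $256,320.
Sum of the years' digits = 9+8+7+6+5+4+3+2+1 = 45.
Year 1: $256,320 × 9/45 = $51,264. Book value $229,556.
Year 2: $256,320 × 8/45 = $45,568. Book value $183,988.
Year 3: $256,320 × 7/45 = $39,872. Book value $144,116.
Year 4: $256,320 × 6/45 = $34,176. Book value $109,940.
Year 5: $256,320 × 5/45 = $28,480. Book value $81,460.
Year 6: $256,320 × 4/45 = $22,784. Book value $58,676.
Year 7: $256,320 × 3/45 = $17,088. Book value $41,588.
Year 8: $256,320 × 2/45 = $11,392. Book value $30,196.
Year 9: $256,320 × 1/45 = $5,696. Book value $24,500.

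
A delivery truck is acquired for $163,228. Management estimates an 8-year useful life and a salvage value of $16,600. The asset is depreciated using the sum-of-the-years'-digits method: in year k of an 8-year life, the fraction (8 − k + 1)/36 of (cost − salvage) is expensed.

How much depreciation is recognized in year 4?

$20,365

Depreciable base = $163,228 − $16,600 = $146,628.
Sum of the years' digits = 8+7+6+5+4+3+2+1 = 36.
Year 1: $146,628 × 8/36 = $32,584. Book value $130,644.
Year 2: $146,628 × 7/36 = $28,511. Book value $102,133.
Year 3: $146,628 × 6/36 = $24,438. Book value $77,695.
Year 4: $146,628 × 5/36 = $20,365. Book value $57,330.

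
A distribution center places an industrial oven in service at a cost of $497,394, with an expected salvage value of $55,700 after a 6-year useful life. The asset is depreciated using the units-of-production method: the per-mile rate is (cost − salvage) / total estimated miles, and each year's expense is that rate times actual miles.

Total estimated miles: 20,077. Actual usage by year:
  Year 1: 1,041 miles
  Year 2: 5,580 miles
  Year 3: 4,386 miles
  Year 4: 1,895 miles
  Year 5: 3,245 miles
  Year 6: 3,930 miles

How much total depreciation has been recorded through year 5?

$355,234

Depreciable base = $497,394 − $55,700 = $441,694.
Rate = $441,694 / 20,077 miles = $22 per mile.
Year 1: 1,041 × $22 = $22,902. Book value $474,492.
Year 2: 5,580 × $22 = $122,760. Book value $351,732.
Year 3: 4,386 × $22 = $96,492. Book value $255,240.
Year 4: 1,895 × $22 = $41,690. Book value $213,550.
Year 5: 3,245 × $22 = $71,390. Book value $142,160.
Accumulated through year 5 = $497,394 − $142,160 = $355,234.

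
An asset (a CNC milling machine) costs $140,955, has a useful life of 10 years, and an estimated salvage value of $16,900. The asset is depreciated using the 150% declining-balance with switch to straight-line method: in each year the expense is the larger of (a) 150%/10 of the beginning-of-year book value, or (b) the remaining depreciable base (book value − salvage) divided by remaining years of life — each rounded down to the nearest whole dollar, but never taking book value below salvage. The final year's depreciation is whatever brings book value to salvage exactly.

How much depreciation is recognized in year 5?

Depreciable base = $140,955 − $16,900 = $124,055.
Year 1: DB = ⌊$140,955 × 150%/10⌋ = $21,143; SL = ⌊$124,055/10⌋ = $12,405 → take DB $21,143. Book value $119,812.
Year 2: DB = ⌊$119,812 × 150%/10⌋ = $17,971; SL = ⌊$102,912/9⌋ = $11,434 → take DB $17,971. Book value $101,841.
Year 3: DB = ⌊$101,841 × 150%/10⌋ = $15,276; SL = ⌊$84,941/8⌋ = $10,617 → take DB $15,276. Book value $86,565.
Year 4: DB = ⌊$86,565 × 150%/10⌋ = $12,984; SL = ⌊$69,665/7⌋ = $9,952 → take DB $12,984. Book value $73,581.
Year 5: DB = ⌊$73,581 × 150%/10⌋ = $11,037; SL = ⌊$56,681/6⌋ = $9,446 → take DB $11,037. Book value $62,544.

$11,037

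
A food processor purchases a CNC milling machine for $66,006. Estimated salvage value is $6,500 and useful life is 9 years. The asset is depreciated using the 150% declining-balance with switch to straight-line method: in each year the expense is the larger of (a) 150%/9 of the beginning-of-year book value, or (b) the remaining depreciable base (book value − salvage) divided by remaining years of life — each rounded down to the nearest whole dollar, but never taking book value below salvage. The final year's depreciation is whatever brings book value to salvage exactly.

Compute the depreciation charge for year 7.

Depreciable base = $66,006 − $6,500 = $59,506.
Year 1: DB = ⌊$66,006 × 150%/9⌋ = $11,001; SL = ⌊$59,506/9⌋ = $6,611 → take DB $11,001. Book value $55,005.
Year 2: DB = ⌊$55,005 × 150%/9⌋ = $9,167; SL = ⌊$48,505/8⌋ = $6,063 → take DB $9,167. Book value $45,838.
Year 3: DB = ⌊$45,838 × 150%/9⌋ = $7,639; SL = ⌊$39,338/7⌋ = $5,619 → take DB $7,639. Book value $38,199.
Year 4: DB = ⌊$38,199 × 150%/9⌋ = $6,366; SL = ⌊$31,699/6⌋ = $5,283 → take DB $6,366. Book value $31,833.
Year 5: DB = ⌊$31,833 × 150%/9⌋ = $5,305; SL = ⌊$25,333/5⌋ = $5,066 → take DB $5,305. Book value $26,528.
Year 6: DB = ⌊$26,528 × 150%/9⌋ = $4,421; SL = ⌊$20,028/4⌋ = $5,007 → take SL $5,007. Book value $21,521.
Year 7: DB = ⌊$21,521 × 150%/9⌋ = $3,586; SL = ⌊$15,021/3⌋ = $5,007 → take SL $5,007. Book value $16,514.

$5,007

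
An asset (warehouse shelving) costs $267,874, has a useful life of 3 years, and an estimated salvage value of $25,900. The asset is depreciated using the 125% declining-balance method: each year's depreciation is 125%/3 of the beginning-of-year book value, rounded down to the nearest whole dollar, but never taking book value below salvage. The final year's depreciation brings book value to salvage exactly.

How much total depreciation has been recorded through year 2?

Depreciable base = $267,874 − $25,900 = $241,974.
Year 1: ⌊$267,874 × 125%/3⌋ = $111,614. Book value $156,260.
Year 2: ⌊$156,260 × 125%/3⌋ = $65,108. Book value $91,152.
Accumulated through year 2 = $267,874 − $91,152 = $176,722.

$176,722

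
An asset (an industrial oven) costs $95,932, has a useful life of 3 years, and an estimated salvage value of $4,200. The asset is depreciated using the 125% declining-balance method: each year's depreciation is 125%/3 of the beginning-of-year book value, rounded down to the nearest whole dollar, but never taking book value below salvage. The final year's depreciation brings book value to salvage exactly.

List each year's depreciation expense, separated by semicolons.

Depreciable base = $95,932 − $4,200 = $91,732.
Year 1: ⌊$95,932 × 125%/3⌋ = $39,971. Book value $55,961.
Year 2: ⌊$55,961 × 125%/3⌋ = $23,317. Book value $32,644.
Year 3 (final): $32,644 − $4,200 = $28,444. Book value $4,200.

$39,971; $23,317; $28,444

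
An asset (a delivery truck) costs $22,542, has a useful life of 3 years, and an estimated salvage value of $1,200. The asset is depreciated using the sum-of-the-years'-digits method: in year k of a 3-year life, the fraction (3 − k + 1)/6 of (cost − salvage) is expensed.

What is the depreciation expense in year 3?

$3,557

Depreciable base = $22,542 − $1,200 = $21,342.
Sum of the years' digits = 3+2+1 = 6.
Year 1: $21,342 × 3/6 = $10,671. Book value $11,871.
Year 2: $21,342 × 2/6 = $7,114. Book value $4,757.
Year 3: $21,342 × 1/6 = $3,557. Book value $1,200.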